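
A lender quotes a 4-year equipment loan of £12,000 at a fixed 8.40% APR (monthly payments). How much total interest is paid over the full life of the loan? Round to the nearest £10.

At 8.40% the monthly rate is 0.0070000, so the payment is 12,000 × 0.0070000 / (1 − 1.0070000^−48) = £295.21.
Total paid = 48 × £295.21 = £14,170.08; interest = £14,170.08 − £12,000 = £2,170.08.

£2,170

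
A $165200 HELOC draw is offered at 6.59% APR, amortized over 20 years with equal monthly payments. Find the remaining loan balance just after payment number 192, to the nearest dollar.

$52,215

With monthly rate i = 6.59%/12 = 0.0054917, the balance after k of n payments is P · [(1+i)^n − (1+i)^k] / [(1+i)^n − 1].
(1+0.0054917)^240 = 3.72249517 and (1+0.0054917)^192 = 2.86198474, so the balance is 165,200 × (3.72249517 − 2.86198474) / (3.72249517 − 1) = $52,215.45.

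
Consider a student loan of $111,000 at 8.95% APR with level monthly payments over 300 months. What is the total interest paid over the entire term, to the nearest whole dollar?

At 8.95% the monthly rate is 0.0074583, so the payment is 111,000 × 0.0074583 / (1 − 1.0074583^−300) = $927.71.
Total paid = 300 × $927.71 = $278,313.00; interest = $278,313.00 − $111,000 = $167,313.00.

$167,313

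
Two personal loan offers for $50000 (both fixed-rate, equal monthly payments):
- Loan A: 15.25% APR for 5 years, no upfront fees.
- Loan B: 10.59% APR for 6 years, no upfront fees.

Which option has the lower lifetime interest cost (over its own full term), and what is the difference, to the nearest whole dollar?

Loan A: at 15.25% the monthly rate is 0.0127083, so the payment is 50,000 × 0.0127083 / (1 − 1.0127083^−60) = $1,196.07.
Total interest on Loan A = 60 × $1,196.07 − $50,000 = $21,764.20.
Loan B: monthly rate = 10.59%/12 = 0.0088250; payment = 50,000 × 0.0088250 / (1 − (1+0.0088250)^−72) = $941.24.
Total interest on Loan B = 72 × $941.24 − $50,000 = $17,769.28.
Loan B is lower by $3,994.92.

Loan B by $3,995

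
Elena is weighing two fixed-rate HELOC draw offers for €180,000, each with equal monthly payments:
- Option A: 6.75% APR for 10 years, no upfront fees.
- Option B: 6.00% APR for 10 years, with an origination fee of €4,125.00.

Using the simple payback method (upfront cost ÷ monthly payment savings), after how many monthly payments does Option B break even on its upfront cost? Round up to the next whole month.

61 months

Option A: monthly rate = 6.75%/12 = 0.0056250; payment = 180,000 × 0.0056250 / (1 − (1+0.0056250)^−120) = €2,066.83.
Option B: monthly rate = 6%/12 = 0.0050000; payment = 180,000 × 0.0050000 / (1 − (1+0.0050000)^−120) = €1,998.37.
Monthly savings = €2,066.83 − €1,998.37 = €68.46.
Break-even = €4,125.00 / €68.46 = 60.25 → 61 months.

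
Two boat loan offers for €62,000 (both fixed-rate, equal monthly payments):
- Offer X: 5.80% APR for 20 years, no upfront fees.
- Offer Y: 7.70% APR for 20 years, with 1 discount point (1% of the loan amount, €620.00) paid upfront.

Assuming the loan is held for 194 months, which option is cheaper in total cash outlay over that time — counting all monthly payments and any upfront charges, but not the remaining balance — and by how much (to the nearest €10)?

Offer X by €14,200

Offer X: monthly rate = 5.8%/12 = 0.0048333; payment = 62,000 × 0.0048333 / (1 − (1+0.0048333)^−240) = €437.06.
Offer Y: at 7.70% the monthly rate is 0.0064167, so the payment is 62,000 × 0.0064167 / (1 − 1.0064167^−240) = €507.08.
Over 194 months: Offer X costs 194 × €437.06 = €84,789.64; Offer Y costs 194 × €507.08 + €620.00 = €98,993.52.
Offer X is cheaper by €98,993.52 − €84,789.64 = €14,203.88.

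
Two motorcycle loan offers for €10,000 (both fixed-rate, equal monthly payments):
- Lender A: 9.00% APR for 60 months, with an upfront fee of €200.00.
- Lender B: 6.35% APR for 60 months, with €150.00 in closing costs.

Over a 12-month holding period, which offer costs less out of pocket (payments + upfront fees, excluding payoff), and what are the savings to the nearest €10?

Lender B by €200

Lender A: monthly rate = 9%/12 = 0.0075000; payment = 10,000 × 0.0075000 / (1 − (1+0.0075000)^−60) = €207.58.
Lender B: at 6.35% the monthly rate is 0.0052917, so the payment is 10,000 × 0.0052917 / (1 − 1.0052917^−60) = €194.96.
Over 12 months: Lender A costs 12 × €207.58 + €200.00 = €2,690.96; Lender B costs 12 × €194.96 + €150.00 = €2,489.52.
Lender B is cheaper by €2,690.96 − €2,489.52 = €201.44.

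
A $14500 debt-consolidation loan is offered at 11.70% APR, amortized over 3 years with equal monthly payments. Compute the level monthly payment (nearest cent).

$479.53

At 11.70% the monthly rate is 0.0097500, so the payment is 14,500 × 0.0097500 / (1 − 1.0097500^−36) = $479.53.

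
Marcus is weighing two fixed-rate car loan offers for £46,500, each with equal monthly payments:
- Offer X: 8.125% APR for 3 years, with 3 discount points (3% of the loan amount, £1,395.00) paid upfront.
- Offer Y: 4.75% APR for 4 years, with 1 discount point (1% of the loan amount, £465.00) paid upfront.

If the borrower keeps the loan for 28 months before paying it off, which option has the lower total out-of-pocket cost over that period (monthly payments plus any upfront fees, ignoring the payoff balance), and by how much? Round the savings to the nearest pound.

Offer X: monthly rate = 8.125%/12 = 0.0067708; payment = 46,500 × 0.0067708 / (1 − (1+0.0067708)^−36) = £1,459.82.
Offer Y: at 4.75% the monthly rate is 0.0039583, so the payment is 46,500 × 0.0039583 / (1 − 1.0039583^−48) = £1,065.60.
Over 28 months: Offer X costs 28 × £1,459.82 + £1,395.00 = £42,269.96; Offer Y costs 28 × £1,065.60 + £465.00 = £30,301.80.
Offer Y is cheaper by £42,269.96 − £30,301.80 = £11,968.16.

Offer Y by £11,968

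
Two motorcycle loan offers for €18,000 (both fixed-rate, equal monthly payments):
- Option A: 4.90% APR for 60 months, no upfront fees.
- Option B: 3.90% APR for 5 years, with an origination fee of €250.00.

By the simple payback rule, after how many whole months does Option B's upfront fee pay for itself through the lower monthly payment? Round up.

31 months

Option A: monthly rate = 4.9%/12 = 0.0040833; payment = 18,000 × 0.0040833 / (1 − (1+0.0040833)^−60) = €338.86.
Option B: monthly rate = 3.9%/12 = 0.0032500; payment = 18,000 × 0.0032500 / (1 − (1+0.0032500)^−60) = €330.69.
Monthly savings = €338.86 − €330.69 = €8.17.
Break-even = €250.00 / €8.17 = 30.60 → 31 months.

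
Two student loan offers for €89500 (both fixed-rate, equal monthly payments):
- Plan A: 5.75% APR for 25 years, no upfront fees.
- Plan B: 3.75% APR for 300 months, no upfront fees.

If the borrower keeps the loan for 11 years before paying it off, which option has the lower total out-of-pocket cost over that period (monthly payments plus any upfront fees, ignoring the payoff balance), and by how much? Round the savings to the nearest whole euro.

Plan A: monthly rate = 5.75%/12 = 0.0047917; payment = 89,500 × 0.0047917 / (1 − (1+0.0047917)^−300) = €563.05.
Plan B: monthly rate = 3.75%/12 = 0.0031250; payment = 89,500 × 0.0031250 / (1 − (1+0.0031250)^−300) = €460.15.
Over 132 months: Plan A costs 132 × €563.05 = €74,322.60; Plan B costs 132 × €460.15 = €60,739.80.
Plan B is cheaper by €74,322.60 − €60,739.80 = €13,582.80.

Plan B by €13,583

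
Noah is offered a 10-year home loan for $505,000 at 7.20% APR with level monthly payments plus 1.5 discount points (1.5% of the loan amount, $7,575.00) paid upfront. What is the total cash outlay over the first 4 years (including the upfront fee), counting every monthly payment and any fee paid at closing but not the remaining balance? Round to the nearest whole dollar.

Monthly rate = 7.2%/12 = 0.0060000; payment = 505,000 × 0.0060000 / (1 − (1+0.0060000)^−120) = $5,915.66.
Total outlay = 48 × $5,915.66 + $7,575.00 = $291,526.68.

$291,527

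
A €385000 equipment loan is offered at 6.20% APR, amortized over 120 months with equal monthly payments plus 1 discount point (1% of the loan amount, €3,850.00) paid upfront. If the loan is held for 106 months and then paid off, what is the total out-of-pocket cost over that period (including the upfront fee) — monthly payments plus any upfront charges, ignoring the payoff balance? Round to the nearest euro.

Monthly rate = 6.2%/12 = 0.0051667; payment = 385,000 × 0.0051667 / (1 − (1+0.0051667)^−120) = €4,313.06.
Total outlay = 106 × €4,313.06 + €3,850.00 = €461,034.36.

€461,034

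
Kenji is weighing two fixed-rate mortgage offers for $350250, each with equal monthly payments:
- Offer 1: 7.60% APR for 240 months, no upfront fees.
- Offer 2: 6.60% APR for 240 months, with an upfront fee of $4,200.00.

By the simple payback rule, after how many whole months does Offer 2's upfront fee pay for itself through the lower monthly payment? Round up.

20 months

Offer 1: at 7.60% the monthly rate is 0.0063333, so the payment is 350,250 × 0.0063333 / (1 − 1.0063333^−240) = $2,843.05.
Offer 2: at 6.60% the monthly rate is 0.0055000, so the payment is 350,250 × 0.0055000 / (1 − 1.0055000^−240) = $2,632.03.
Monthly savings = $2,843.05 − $2,632.03 = $211.02.
Break-even = $4,200.00 / $211.02 = 19.90 → 20 months.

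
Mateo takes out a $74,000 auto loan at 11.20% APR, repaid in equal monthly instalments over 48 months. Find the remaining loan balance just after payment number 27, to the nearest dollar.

$36,456

With monthly rate i = 11.2%/12 = 0.0093333, the balance after k of n payments is P · [(1+i)^n − (1+i)^k] / [(1+i)^n − 1].
(1+0.0093333)^48 = 1.56193002 and (1+0.0093333)^27 = 1.28509323, so the balance is 74,000 × (1.56193002 − 1.28509323) / (1.56193002 − 1) = $36,456.36.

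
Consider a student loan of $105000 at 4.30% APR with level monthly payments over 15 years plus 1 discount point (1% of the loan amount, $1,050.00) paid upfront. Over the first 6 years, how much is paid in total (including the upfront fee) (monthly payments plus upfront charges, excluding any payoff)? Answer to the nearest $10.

$58,110

Monthly rate = 4.3%/12 = 0.0035833; payment = 105,000 × 0.0035833 / (1 − (1+0.0035833)^−180) = $792.55.
Total outlay = 72 × $792.55 + $1,050.00 = $58,113.60.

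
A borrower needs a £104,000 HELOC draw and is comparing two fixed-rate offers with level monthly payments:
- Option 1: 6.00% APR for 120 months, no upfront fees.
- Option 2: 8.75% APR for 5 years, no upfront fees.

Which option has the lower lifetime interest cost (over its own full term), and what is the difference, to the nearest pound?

Option 2 by £9,777

Option 1: at 6.00% the monthly rate is 0.0050000, so the payment is 104,000 × 0.0050000 / (1 − 1.0050000^−120) = £1,154.61.
Total interest on Option 1 = 120 × £1,154.61 − £104,000 = £34,553.20.
Option 2: at 8.75% the monthly rate is 0.0072917, so the payment is 104,000 × 0.0072917 / (1 − 1.0072917^−60) = £2,146.27.
Total interest on Option 2 = 60 × £2,146.27 − £104,000 = £24,776.20.
Option 2 is lower by £9,777.00.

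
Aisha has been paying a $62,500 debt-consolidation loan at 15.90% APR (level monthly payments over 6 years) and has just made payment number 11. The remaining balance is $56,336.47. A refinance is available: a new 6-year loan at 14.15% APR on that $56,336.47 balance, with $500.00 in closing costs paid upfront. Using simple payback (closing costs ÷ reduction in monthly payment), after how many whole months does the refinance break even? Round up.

Current payment = 62,500 × 15.9%/12 / (1 − (1+0.0132500)^−72) = $1,352.30.
Refinanced payment = 56,336.47 × 0.0117917 / (1 − (1+0.0117917)^−72) = $1,165.38.
Monthly savings = $1,352.30 − $1,165.38 = $186.92.
Break-even = $500.00 / $186.92 = 2.67 → 3 months.

3 months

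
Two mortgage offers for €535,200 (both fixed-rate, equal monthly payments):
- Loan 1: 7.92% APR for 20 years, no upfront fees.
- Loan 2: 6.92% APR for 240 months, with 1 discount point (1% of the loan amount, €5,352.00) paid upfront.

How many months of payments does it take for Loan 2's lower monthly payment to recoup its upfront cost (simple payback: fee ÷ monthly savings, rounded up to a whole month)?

17 months

Loan 1: monthly rate = 7.92%/12 = 0.0066000; payment = 535,200 × 0.0066000 / (1 − (1+0.0066000)^−240) = €4,450.02.
Loan 2: at 6.92% the monthly rate is 0.0057667, so the payment is 535,200 × 0.0057667 / (1 − 1.0057667^−240) = €4,123.74.
Monthly savings = €4,450.02 − €4,123.74 = €326.28.
Break-even = €5,352.00 / €326.28 = 16.40 → 17 months.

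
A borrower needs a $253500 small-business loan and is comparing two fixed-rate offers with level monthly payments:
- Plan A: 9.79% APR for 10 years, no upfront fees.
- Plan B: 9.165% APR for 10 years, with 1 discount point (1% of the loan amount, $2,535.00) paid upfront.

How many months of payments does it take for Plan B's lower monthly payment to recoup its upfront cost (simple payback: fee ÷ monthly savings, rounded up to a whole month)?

Plan A: at 9.79% the monthly rate is 0.0081583, so the payment is 253,500 × 0.0081583 / (1 − 1.0081583^−120) = $3,320.61.
Plan B: at 9.165% the monthly rate is 0.0076375, so the payment is 253,500 × 0.0076375 / (1 − 1.0076375^−120) = $3,233.91.
Monthly savings = $3,320.61 − $3,233.91 = $86.70.
Break-even = $2,535.00 / $86.70 = 29.24 → 30 months.

30 months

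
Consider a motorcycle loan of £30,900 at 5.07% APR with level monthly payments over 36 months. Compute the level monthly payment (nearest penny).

£927.07

Monthly rate = 5.07%/12 = 0.0042250; payment = 30,900 × 0.0042250 / (1 − (1+0.0042250)^−36) = £927.07.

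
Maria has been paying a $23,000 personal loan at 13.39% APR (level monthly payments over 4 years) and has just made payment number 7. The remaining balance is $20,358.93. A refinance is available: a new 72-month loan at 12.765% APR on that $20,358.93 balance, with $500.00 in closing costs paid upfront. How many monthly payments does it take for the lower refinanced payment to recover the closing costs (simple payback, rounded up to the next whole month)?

Current payment = 23,000 × 13.39%/12 / (1 − (1+0.0111583)^−48) = $621.49.
Refinanced payment = 20,358.93 × 0.0106375 / (1 − (1+0.0106375)^−72) = $406.17.
Monthly savings = $621.49 − $406.17 = $215.32.
Break-even = $500.00 / $215.32 = 2.32 → 3 months.

3 months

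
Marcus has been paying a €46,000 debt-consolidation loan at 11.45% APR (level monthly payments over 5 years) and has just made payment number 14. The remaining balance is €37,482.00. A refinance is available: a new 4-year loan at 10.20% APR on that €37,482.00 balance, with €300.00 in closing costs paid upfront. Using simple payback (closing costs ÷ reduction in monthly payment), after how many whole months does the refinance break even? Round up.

Current payment = 46,000 × 11.45%/12 / (1 − (1+0.0095417)^−60) = €1,010.51.
Refinanced payment = 37,482.00 × 0.0085000 / (1 − (1+0.0085000)^−48) = €954.24.
Monthly savings = €1,010.51 − €954.24 = €56.27.
Break-even = €300.00 / €56.27 = 5.33 → 6 months.

6 months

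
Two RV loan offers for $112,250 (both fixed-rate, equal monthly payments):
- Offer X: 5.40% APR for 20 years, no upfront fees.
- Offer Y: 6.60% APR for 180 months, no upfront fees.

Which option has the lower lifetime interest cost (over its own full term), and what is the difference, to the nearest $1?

Offer Y by $6,679

Offer X: at 5.40% the monthly rate is 0.0045000, so the payment is 112,250 × 0.0045000 / (1 − 1.0045000^−240) = $765.83.
Total interest on Offer X = 240 × $765.83 − $112,250 = $71,549.20.
Offer Y: monthly rate = 6.6%/12 = 0.0055000; payment = 112,250 × 0.0055000 / (1 − (1+0.0055000)^−180) = $984.00.
Total interest on Offer Y = 180 × $984.00 − $112,250 = $64,870.00.
Offer Y is lower by $6,679.20.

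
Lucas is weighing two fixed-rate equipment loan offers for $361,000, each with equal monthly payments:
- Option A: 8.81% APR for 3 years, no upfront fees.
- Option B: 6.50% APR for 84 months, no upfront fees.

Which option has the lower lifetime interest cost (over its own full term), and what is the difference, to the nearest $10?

Option A: at 8.81% the monthly rate is 0.0073417, so the payment is 361,000 × 0.0073417 / (1 − 1.0073417^−36) = $11,447.81.
Total interest on Option A = 36 × $11,447.81 − $361,000 = $51,121.16.
Option B: at 6.50% the monthly rate is 0.0054167, so the payment is 361,000 × 0.0054167 / (1 − 1.0054167^−84) = $5,360.65.
Total interest on Option B = 84 × $5,360.65 − $361,000 = $89,294.60.
Option A is lower by $38,173.44.

Option A by $38,170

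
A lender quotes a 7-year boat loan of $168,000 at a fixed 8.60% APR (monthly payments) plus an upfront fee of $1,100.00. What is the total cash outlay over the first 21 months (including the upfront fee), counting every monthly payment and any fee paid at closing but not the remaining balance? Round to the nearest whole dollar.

$57,149

At 8.60% the monthly rate is 0.0071667, so the payment is 168,000 × 0.0071667 / (1 − 1.0071667^−84) = $2,668.99.
Total outlay = 21 × $2,668.99 + $1,100.00 = $57,148.79.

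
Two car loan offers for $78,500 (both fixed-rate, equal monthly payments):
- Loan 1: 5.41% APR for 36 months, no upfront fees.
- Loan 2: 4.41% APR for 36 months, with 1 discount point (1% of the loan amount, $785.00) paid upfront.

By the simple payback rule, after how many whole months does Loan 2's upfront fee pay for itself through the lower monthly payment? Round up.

Loan 1: at 5.41% the monthly rate is 0.0045083, so the payment is 78,500 × 0.0045083 / (1 − 1.0045083^−36) = $2,367.19.
Loan 2: at 4.41% the monthly rate is 0.0036750, so the payment is 78,500 × 0.0036750 / (1 − 1.0036750^−36) = $2,331.98.
Monthly savings = $2,367.19 − $2,331.98 = $35.21.
Break-even = $785.00 / $35.21 = 22.29 → 23 months.

23 months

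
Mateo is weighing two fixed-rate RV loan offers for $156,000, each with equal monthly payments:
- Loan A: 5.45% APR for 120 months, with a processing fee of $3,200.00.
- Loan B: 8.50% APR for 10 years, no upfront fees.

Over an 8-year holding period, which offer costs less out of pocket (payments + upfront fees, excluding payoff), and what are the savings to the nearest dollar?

Loan A: at 5.45% the monthly rate is 0.0045417, so the payment is 156,000 × 0.0045417 / (1 − 1.0045417^−120) = $1,689.15.
Loan B: monthly rate = 8.5%/12 = 0.0070833; payment = 156,000 × 0.0070833 / (1 − (1+0.0070833)^−120) = $1,934.18.
Over 96 months: Loan A costs 96 × $1,689.15 + $3,200.00 = $165,358.40; Loan B costs 96 × $1,934.18 = $185,681.28.
Loan A is cheaper by $185,681.28 − $165,358.40 = $20,322.88.

Loan A by $20,323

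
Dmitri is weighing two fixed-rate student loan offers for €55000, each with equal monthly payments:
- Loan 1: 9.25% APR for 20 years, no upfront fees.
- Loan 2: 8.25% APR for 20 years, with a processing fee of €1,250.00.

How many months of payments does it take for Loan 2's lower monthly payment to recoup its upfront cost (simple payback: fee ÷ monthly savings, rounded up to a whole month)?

Loan 1: at 9.25% the monthly rate is 0.0077083, so the payment is 55,000 × 0.0077083 / (1 − 1.0077083^−240) = €503.73.
Loan 2: monthly rate = 8.25%/12 = 0.0068750; payment = 55,000 × 0.0068750 / (1 − (1+0.0068750)^−240) = €468.64.
Monthly savings = €503.73 − €468.64 = €35.09.
Break-even = €1,250.00 / €35.09 = 35.62 → 36 months.

36 months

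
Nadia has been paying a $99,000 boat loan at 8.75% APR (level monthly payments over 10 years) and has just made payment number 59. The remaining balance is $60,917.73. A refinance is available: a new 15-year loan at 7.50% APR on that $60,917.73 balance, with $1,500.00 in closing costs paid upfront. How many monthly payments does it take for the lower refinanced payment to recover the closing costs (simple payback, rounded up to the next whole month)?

3 months

Current payment = 99,000 × 8.75%/12 / (1 − (1+0.0072917)^−120) = $1,240.73.
Refinanced payment = 60,917.73 × 0.0062500 / (1 − (1+0.0062500)^−180) = $564.71.
Monthly savings = $1,240.73 − $564.71 = $676.02.
Break-even = $1,500.00 / $676.02 = 2.22 → 3 months.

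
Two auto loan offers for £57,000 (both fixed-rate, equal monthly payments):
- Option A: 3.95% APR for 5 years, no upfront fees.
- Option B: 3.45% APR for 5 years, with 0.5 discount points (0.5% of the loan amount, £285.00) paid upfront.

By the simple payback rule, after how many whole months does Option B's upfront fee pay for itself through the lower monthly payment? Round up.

Option A: monthly rate = 3.95%/12 = 0.0032917; payment = 57,000 × 0.0032917 / (1 − (1+0.0032917)^−60) = £1,048.46.
Option B: at 3.45% the monthly rate is 0.0028750, so the payment is 57,000 × 0.0028750 / (1 − 1.0028750^−60) = £1,035.65.
Monthly savings = £1,048.46 − £1,035.65 = £12.81.
Break-even = £285.00 / £12.81 = 22.25 → 23 months.

23 months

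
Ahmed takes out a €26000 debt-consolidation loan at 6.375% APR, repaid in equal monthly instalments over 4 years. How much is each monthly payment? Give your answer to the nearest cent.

Monthly rate = 6.375%/12 = 0.0053125; payment = 26,000 × 0.0053125 / (1 − (1+0.0053125)^−48) = €615.09.

€615.09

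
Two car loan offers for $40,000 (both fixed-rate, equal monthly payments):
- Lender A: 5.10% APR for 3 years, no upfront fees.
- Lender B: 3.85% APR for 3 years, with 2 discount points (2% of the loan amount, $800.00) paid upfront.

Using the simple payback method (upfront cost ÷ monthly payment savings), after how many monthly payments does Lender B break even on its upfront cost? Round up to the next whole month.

36 months

Lender A: at 5.10% the monthly rate is 0.0042500, so the payment is 40,000 × 0.0042500 / (1 − 1.0042500^−36) = $1,200.63.
Lender B: at 3.85% the monthly rate is 0.0032083, so the payment is 40,000 × 0.0032083 / (1 − 1.0032083^−36) = $1,178.29.
Monthly savings = $1,200.63 − $1,178.29 = $22.34.
Break-even = $800.00 / $22.34 = 35.81 → 36 months.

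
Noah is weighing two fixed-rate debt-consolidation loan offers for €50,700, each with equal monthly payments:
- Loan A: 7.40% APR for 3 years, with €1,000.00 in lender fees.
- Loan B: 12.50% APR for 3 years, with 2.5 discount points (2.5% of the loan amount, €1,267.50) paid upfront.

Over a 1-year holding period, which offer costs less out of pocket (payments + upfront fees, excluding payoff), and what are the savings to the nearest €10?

Loan A by €1,720

Loan A: at 7.40% the monthly rate is 0.0061667, so the payment is 50,700 × 0.0061667 / (1 − 1.0061667^−36) = €1,574.76.
Loan B: at 12.50% the monthly rate is 0.0104167, so the payment is 50,700 × 0.0104167 / (1 − 1.0104167^−36) = €1,696.10.
Over 12 months: Loan A costs 12 × €1,574.76 + €1,000.00 = €19,897.12; Loan B costs 12 × €1,696.10 + €1,267.50 = €21,620.70.
Loan A is cheaper by €21,620.70 − €19,897.12 = €1,723.58.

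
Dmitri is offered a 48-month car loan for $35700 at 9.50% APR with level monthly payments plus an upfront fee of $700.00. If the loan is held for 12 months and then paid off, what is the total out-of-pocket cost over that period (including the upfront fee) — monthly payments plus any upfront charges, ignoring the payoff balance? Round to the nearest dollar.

Monthly rate = 9.5%/12 = 0.0079167; payment = 35,700 × 0.0079167 / (1 − (1+0.0079167)^−48) = $896.90.
Total outlay = 12 × $896.90 + $700.00 = $11,462.80.

$11,463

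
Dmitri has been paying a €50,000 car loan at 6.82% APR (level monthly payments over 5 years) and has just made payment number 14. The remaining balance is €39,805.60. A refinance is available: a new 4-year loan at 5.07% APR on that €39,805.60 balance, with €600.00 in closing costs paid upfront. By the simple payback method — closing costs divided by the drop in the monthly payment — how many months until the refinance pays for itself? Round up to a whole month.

Current payment = 50,000 × 6.82%/12 / (1 − (1+0.0056833)^−60) = €985.82.
Refinanced payment = 39,805.60 × 0.0042250 / (1 − (1+0.0042250)^−48) = €917.96.
Monthly savings = €985.82 − €917.96 = €67.86.
Break-even = €600.00 / €67.86 = 8.84 → 9 months.

9 months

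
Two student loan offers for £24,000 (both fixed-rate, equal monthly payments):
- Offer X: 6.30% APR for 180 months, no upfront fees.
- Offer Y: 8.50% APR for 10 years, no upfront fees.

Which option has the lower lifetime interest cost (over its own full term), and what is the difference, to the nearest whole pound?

Offer Y by £1,451

Offer X: monthly rate = 6.3%/12 = 0.0052500; payment = 24,000 × 0.0052500 / (1 − (1+0.0052500)^−180) = £206.44.
Total interest on Offer X = 180 × £206.44 − £24,000 = £13,159.20.
Offer Y: monthly rate = 8.5%/12 = 0.0070833; payment = 24,000 × 0.0070833 / (1 − (1+0.0070833)^−120) = £297.57.
Total interest on Offer Y = 120 × £297.57 − £24,000 = £11,708.40.
Offer Y is lower by £1,450.80.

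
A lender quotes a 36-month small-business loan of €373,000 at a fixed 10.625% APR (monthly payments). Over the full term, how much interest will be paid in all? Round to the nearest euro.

At 10.625% the monthly rate is 0.0088542, so the payment is 373,000 × 0.0088542 / (1 − 1.0088542^−36) = €12,145.41.
Total paid = 36 × €12,145.41 = €437,234.76; interest = €437,234.76 − €373,000 = €64,234.76.

€64,235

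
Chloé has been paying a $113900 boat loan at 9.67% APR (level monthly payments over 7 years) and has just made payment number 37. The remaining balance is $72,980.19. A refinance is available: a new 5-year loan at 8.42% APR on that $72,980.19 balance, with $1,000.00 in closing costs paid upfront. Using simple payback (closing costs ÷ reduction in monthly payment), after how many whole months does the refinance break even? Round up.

3 months

Current payment = 113,900 × 9.67%/12 / (1 − (1+0.0080583)^−84) = $1,871.51.
Refinanced payment = 72,980.19 × 0.0070167 / (1 − (1+0.0070167)^−60) = $1,494.49.
Monthly savings = $1,871.51 − $1,494.49 = $377.02.
Break-even = $1,000.00 / $377.02 = 2.65 → 3 months.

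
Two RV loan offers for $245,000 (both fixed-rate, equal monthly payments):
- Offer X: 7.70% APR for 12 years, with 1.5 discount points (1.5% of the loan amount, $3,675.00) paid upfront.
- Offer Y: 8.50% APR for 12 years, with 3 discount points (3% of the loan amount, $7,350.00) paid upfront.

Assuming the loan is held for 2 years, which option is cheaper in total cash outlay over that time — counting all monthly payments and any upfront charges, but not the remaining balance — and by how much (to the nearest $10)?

Offer X: monthly rate = 7.7%/12 = 0.0064167; payment = 245,000 × 0.0064167 / (1 − (1+0.0064167)^−144) = $2,611.87.
Offer Y: monthly rate = 8.5%/12 = 0.0070833; payment = 245,000 × 0.0070833 / (1 − (1+0.0070833)^−144) = $2,719.64.
Over 24 months: Offer X costs 24 × $2,611.87 + $3,675.00 = $66,359.88; Offer Y costs 24 × $2,719.64 + $7,350.00 = $72,621.36.
Offer X is cheaper by $72,621.36 − $66,359.88 = $6,261.48.

Offer X by $6,260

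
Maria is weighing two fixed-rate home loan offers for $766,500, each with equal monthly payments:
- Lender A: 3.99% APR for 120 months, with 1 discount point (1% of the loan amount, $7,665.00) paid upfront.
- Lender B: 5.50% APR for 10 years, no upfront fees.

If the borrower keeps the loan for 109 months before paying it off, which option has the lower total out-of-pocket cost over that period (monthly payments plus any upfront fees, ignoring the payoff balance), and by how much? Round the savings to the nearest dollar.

Lender A by $53,565

Lender A: at 3.99% the monthly rate is 0.0033250, so the payment is 766,500 × 0.0033250 / (1 − 1.0033250^−120) = $7,756.80.
Lender B: at 5.50% the monthly rate is 0.0045833, so the payment is 766,500 × 0.0045833 / (1 − 1.0045833^−120) = $8,318.54.
Over 109 months: Lender A costs 109 × $7,756.80 + $7,665.00 = $853,156.20; Lender B costs 109 × $8,318.54 = $906,720.86.
Lender A is cheaper by $906,720.86 − $853,156.20 = $53,564.66.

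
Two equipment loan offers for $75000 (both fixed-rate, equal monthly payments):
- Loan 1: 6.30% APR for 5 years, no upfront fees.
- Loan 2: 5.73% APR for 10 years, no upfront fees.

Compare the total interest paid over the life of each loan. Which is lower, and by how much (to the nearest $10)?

Loan 1: monthly rate = 6.3%/12 = 0.0052500; payment = 75,000 × 0.0052500 / (1 − (1+0.0052500)^−60) = $1,460.45.
Total interest on Loan 1 = 60 × $1,460.45 − $75,000 = $12,627.00.
Loan 2: at 5.73% the monthly rate is 0.0047750, so the payment is 75,000 × 0.0047750 / (1 − 1.0047750^−120) = $822.52.
Total interest on Loan 2 = 120 × $822.52 − $75,000 = $23,702.40.
Loan 1 is lower by $11,075.40.

Loan 1 by $11,080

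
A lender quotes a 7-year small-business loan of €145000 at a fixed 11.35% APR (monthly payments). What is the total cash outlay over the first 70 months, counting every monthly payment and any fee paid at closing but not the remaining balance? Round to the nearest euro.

At 11.35% the monthly rate is 0.0094583, so the payment is 145,000 × 0.0094583 / (1 − 1.0094583^−84) = €2,509.52.
Total outlay = 70 × €2,509.52 = €175,666.40.

€175,666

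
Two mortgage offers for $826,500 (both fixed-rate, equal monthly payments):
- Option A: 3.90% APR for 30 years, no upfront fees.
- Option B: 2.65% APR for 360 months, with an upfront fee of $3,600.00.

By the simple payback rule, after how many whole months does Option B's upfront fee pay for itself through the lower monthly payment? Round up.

7 months

Option A: monthly rate = 3.9%/12 = 0.0032500; payment = 826,500 × 0.0032500 / (1 − (1+0.0032500)^−360) = $3,898.34.
Option B: monthly rate = 2.65%/12 = 0.0022083; payment = 826,500 × 0.0022083 / (1 − (1+0.0022083)^−360) = $3,330.50.
Monthly savings = $3,898.34 − $3,330.50 = $567.84.
Break-even = $3,600.00 / $567.84 = 6.34 → 7 months.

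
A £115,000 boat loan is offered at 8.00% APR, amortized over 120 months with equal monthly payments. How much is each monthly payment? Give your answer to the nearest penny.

At 8.00% the monthly rate is 0.0066667, so the payment is 115,000 × 0.0066667 / (1 − 1.0066667^−120) = £1,395.27.

£1,395.27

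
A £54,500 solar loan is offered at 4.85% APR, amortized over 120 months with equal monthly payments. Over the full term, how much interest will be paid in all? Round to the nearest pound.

£14,388

Monthly rate = 4.85%/12 = 0.0040417; payment = 54,500 × 0.0040417 / (1 − (1+0.0040417)^−120) = £574.07.
Total paid = 120 × £574.07 = £68,888.40; interest = £68,888.40 − £54,500 = £14,388.40.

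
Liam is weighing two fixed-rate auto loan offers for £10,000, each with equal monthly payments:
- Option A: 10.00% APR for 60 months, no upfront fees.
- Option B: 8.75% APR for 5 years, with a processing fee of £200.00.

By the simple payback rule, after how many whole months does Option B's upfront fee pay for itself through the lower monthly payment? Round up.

33 months

Option A: at 10.00% the monthly rate is 0.0083333, so the payment is 10,000 × 0.0083333 / (1 − 1.0083333^−60) = £212.47.
Option B: monthly rate = 8.75%/12 = 0.0072917; payment = 10,000 × 0.0072917 / (1 − (1+0.0072917)^−60) = £206.37.
Monthly savings = £212.47 − £206.37 = £6.10.
Break-even = £200.00 / £6.10 = 32.79 → 33 months.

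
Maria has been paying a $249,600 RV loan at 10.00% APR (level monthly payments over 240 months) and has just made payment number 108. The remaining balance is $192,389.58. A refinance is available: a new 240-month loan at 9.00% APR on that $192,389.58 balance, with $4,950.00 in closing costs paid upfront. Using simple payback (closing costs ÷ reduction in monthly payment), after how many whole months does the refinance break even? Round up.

8 months

Current payment = 249,600 × 10%/12 / (1 − (1+0.0083333)^−240) = $2,408.69.
Refinanced payment = 192,389.58 × 0.0075000 / (1 − (1+0.0075000)^−240) = $1,730.98.
Monthly savings = $2,408.69 − $1,730.98 = $677.71.
Break-even = $4,950.00 / $677.71 = 7.30 → 8 months.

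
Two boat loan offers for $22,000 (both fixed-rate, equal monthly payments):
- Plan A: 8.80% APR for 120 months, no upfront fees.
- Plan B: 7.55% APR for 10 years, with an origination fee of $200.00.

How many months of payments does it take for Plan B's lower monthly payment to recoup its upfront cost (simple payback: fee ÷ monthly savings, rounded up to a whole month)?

Plan A: at 8.80% the monthly rate is 0.0073333, so the payment is 22,000 × 0.0073333 / (1 − 1.0073333^−120) = $276.31.
Plan B: monthly rate = 7.55%/12 = 0.0062917; payment = 22,000 × 0.0062917 / (1 − (1+0.0062917)^−120) = $261.72.
Monthly savings = $276.31 − $261.72 = $14.59.
Break-even = $200.00 / $14.59 = 13.71 → 14 months.

14 months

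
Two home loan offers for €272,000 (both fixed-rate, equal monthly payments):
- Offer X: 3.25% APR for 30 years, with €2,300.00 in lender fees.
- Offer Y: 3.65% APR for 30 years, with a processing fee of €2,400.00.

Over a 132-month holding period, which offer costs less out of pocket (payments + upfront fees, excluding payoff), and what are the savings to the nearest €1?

Offer X by €8,090

Offer X: at 3.25% the monthly rate is 0.0027083, so the payment is 272,000 × 0.0027083 / (1 − 1.0027083^−360) = €1,183.76.
Offer Y: at 3.65% the monthly rate is 0.0030417, so the payment is 272,000 × 0.0030417 / (1 − 1.0030417^−360) = €1,244.29.
Over 132 months: Offer X costs 132 × €1,183.76 + €2,300.00 = €158,556.32; Offer Y costs 132 × €1,244.29 + €2,400.00 = €166,646.28.
Offer X is cheaper by €166,646.28 − €158,556.32 = €8,089.96.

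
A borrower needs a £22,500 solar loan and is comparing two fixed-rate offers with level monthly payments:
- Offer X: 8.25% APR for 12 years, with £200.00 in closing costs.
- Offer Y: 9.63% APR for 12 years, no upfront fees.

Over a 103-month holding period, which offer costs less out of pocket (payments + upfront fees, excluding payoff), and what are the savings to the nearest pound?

Offer X by £1,598

Offer X: monthly rate = 8.25%/12 = 0.0068750; payment = 22,500 × 0.0068750 / (1 − (1+0.0068750)^−144) = £246.65.
Offer Y: at 9.63% the monthly rate is 0.0080250, so the payment is 22,500 × 0.0080250 / (1 − 1.0080250^−144) = £264.11.
Over 103 months: Offer X costs 103 × £246.65 + £200.00 = £25,604.95; Offer Y costs 103 × £264.11 = £27,203.33.
Offer X is cheaper by £27,203.33 − £25,604.95 = £1,598.38.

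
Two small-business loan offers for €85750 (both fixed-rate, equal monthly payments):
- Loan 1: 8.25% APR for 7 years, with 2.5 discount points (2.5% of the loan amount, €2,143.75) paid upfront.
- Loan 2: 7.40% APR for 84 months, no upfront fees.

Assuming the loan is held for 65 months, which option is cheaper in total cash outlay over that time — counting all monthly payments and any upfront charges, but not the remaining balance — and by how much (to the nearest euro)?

Loan 1: monthly rate = 8.25%/12 = 0.0068750; payment = 85,750 × 0.0068750 / (1 − (1+0.0068750)^−84) = €1,347.22.
Loan 2: monthly rate = 7.4%/12 = 0.0061667; payment = 85,750 × 0.0061667 / (1 − (1+0.0061667)^−84) = €1,311.03.
Over 65 months: Loan 1 costs 65 × €1,347.22 + €2,143.75 = €89,713.05; Loan 2 costs 65 × €1,311.03 = €85,216.95.
Loan 2 is cheaper by €89,713.05 − €85,216.95 = €4,496.10.

Loan 2 by €4,496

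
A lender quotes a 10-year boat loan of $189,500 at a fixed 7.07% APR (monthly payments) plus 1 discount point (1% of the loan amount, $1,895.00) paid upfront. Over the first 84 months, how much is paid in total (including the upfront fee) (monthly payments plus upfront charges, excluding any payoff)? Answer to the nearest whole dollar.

At 7.07% the monthly rate is 0.0058917, so the payment is 189,500 × 0.0058917 / (1 − 1.0058917^−120) = $2,207.10.
Total outlay = 84 × $2,207.10 + $1,895.00 = $187,291.40.

$187,291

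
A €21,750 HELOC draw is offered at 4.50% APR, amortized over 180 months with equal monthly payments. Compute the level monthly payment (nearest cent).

Monthly rate = 4.5%/12 = 0.0037500; payment = 21,750 × 0.0037500 / (1 − (1+0.0037500)^−180) = €166.39.

€166.39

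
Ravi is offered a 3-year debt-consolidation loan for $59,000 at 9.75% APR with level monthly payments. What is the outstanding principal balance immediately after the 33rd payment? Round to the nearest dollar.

$5,599

With monthly rate i = 9.75%/12 = 0.0081250, the balance after k of n payments is P · [(1+i)^n − (1+i)^k] / [(1+i)^n − 1].
(1+0.0081250)^36 = 1.33819022 and (1+0.0081250)^33 = 1.30609479, so the balance is 59,000 × (1.33819022 − 1.30609479) / (1.33819022 − 1) = $5,599.31.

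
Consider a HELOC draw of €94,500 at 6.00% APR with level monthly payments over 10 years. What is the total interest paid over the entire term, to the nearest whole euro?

€31,397

Monthly rate = 6%/12 = 0.0050000; payment = 94,500 × 0.0050000 / (1 − (1+0.0050000)^−120) = €1,049.14.
Total paid = 120 × €1,049.14 = €125,896.80; interest = €125,896.80 − €94,500 = €31,396.80.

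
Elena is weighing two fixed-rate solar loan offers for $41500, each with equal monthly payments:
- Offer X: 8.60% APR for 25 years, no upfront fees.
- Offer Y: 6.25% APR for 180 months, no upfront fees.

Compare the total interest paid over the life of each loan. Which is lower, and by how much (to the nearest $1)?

Offer X: at 8.60% the monthly rate is 0.0071667, so the payment is 41,500 × 0.0071667 / (1 − 1.0071667^−300) = $336.97.
Total interest on Offer X = 300 × $336.97 − $41,500 = $59,591.00.
Offer Y: at 6.25% the monthly rate is 0.0052083, so the payment is 41,500 × 0.0052083 / (1 − 1.0052083^−180) = $355.83.
Total interest on Offer Y = 180 × $355.83 − $41,500 = $22,549.40.
Offer Y is lower by $37,041.60.

Offer Y by $37,042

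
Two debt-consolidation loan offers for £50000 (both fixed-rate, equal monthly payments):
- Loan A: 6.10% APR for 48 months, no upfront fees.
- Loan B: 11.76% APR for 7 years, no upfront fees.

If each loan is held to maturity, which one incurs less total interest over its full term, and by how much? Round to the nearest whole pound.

Loan A by £17,129

Loan A: monthly rate = 6.1%/12 = 0.0050833; payment = 50,000 × 0.0050833 / (1 − (1+0.0050833)^−48) = £1,176.55.
Total interest on Loan A = 48 × £1,176.55 − £50,000 = £6,474.40.
Loan B: at 11.76% the monthly rate is 0.0098000, so the payment is 50,000 × 0.0098000 / (1 − 1.0098000^−84) = £876.23.
Total interest on Loan B = 84 × £876.23 − £50,000 = £23,603.32.
Loan A is lower by £17,128.92.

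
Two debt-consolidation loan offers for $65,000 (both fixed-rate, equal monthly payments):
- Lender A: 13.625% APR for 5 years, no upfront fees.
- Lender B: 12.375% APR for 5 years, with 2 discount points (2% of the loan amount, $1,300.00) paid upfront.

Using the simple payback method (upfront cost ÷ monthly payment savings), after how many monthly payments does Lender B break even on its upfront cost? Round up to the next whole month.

32 months

Lender A: at 13.625% the monthly rate is 0.0113542, so the payment is 65,000 × 0.0113542 / (1 − 1.0113542^−60) = $1,499.83.
Lender B: at 12.375% the monthly rate is 0.0103125, so the payment is 65,000 × 0.0103125 / (1 − 1.0103125^−60) = $1,458.24.
Monthly savings = $1,499.83 − $1,458.24 = $41.59.
Break-even = $1,300.00 / $41.59 = 31.26 → 32 months.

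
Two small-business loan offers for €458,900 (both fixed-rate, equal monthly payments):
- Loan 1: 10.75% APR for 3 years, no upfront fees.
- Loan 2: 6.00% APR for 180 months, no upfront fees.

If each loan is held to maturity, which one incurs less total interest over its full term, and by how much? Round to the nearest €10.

Loan 1: at 10.75% the monthly rate is 0.0089583, so the payment is 458,900 × 0.0089583 / (1 − 1.0089583^−36) = €14,969.53.
Total interest on Loan 1 = 36 × €14,969.53 − €458,900 = €80,003.08.
Loan 2: monthly rate = 6%/12 = 0.0050000; payment = 458,900 × 0.0050000 / (1 − (1+0.0050000)^−180) = €3,872.46.
Total interest on Loan 2 = 180 × €3,872.46 − €458,900 = €238,142.80.
Loan 1 is lower by €158,139.72.

Loan 1 by €158,140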